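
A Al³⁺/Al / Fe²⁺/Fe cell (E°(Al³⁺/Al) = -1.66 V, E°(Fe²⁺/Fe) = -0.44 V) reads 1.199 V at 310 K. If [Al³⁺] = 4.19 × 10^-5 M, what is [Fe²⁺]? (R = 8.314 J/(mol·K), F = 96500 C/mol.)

2.5 × 10^-4 M

From the Nernst equation, ln Q = nF(E° − E)/RT = 6×96500×(1.22 − 1.199)/(8.314×310) = 4.718, so Q = 112.
With Q = [Al³⁺]^2/[Fe²⁺]^3 and the known concentrations, [Fe²⁺]^3 in the denominator gives [Fe²⁺] = 2.5 × 10^-4 M.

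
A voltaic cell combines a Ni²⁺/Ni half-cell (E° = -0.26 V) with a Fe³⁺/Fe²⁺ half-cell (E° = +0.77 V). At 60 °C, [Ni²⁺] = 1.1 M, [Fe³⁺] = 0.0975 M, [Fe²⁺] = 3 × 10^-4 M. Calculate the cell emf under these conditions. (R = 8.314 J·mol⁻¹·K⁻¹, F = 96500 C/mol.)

1.19 V

The Fe³⁺/Fe²⁺ couple has the higher reduction potential and acts as the cathode, so E°_cell = +0.77 − (-0.26) = 1.03 V.
Balancing electrons gives n = 2; the reaction quotient is Q = [Ni²⁺]·[Fe²⁺]^2/[Fe³⁺]^2 = 1.04 × 10^-5.
E = E° − (RT/nF) ln Q = 1.03 − (8.314×333)/(2×96500) × (-11.472) = 1.030 + 0.165 = 1.195 V.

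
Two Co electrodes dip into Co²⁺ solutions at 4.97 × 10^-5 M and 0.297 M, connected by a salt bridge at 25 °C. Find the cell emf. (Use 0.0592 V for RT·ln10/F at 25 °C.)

0.11 V

Both half-cells are Co²⁺/Co, so E°_cell = 0. The concentrated side is the cathode; the cell reaction moves Co²⁺ from high to low concentration with n = 2.
Q = [Co²⁺]_dilute/[Co²⁺]_conc = 4.97 × 10^-5/0.297 = 1.67 × 10^-4.
E = 0 − (0.0592/2) log Q = −(0.0592/2)(-3.776) = 0.1118 V.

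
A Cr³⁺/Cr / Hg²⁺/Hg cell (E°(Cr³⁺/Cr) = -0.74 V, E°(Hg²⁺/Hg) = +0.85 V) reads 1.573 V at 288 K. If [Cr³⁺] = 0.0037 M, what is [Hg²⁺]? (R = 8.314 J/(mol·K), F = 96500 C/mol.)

0.0061 M

From the Nernst equation, ln Q = nF(E° − E)/RT = 6×96500×(1.59 − 1.573)/(8.314×288) = 4.111, so Q = 61.0.
With Q = [Cr³⁺]^2/[Hg²⁺]^3 and the known concentrations, [Hg²⁺]^3 in the denominator gives [Hg²⁺] = 0.0061 M.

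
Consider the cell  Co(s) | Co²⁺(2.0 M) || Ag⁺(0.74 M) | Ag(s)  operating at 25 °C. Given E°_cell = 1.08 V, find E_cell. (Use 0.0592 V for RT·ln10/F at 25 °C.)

1.06 V

Balancing electrons gives n = 2; the reaction quotient is Q = [Co²⁺]/[Ag⁺]^2 = 3.65.
At 25 °C, E = E° − (0.0592/n) log Q = 1.08 − (0.0592/2)(0.563) = 1.080 − 0.017 = 1.063 V.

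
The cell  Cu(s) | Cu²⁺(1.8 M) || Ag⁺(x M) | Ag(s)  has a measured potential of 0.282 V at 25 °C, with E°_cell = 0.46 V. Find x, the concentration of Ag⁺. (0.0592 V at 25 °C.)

0.0013 M

From the Nernst equation, log Q = n(E° − E)/0.0592 = 2(0.46 − 0.282)/0.0592 = 6.014, so Q = 1.03 × 10^6.
With Q = [Cu²⁺]/[Ag⁺]^2 and the known concentrations, [Ag⁺]^2 in the denominator gives [Ag⁺] = 0.0013 M.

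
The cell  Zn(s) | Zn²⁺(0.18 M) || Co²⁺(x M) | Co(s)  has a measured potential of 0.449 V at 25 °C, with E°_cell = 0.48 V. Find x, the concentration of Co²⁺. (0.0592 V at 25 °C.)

0.016 M

From the Nernst equation, log Q = n(E° − E)/0.0592 = 2(0.48 − 0.449)/0.0592 = 1.047, so Q = 11.2.
With Q = [Zn²⁺]/[Co²⁺] and the known concentrations, [Co²⁺] in the denominator gives [Co²⁺] = 0.016 M.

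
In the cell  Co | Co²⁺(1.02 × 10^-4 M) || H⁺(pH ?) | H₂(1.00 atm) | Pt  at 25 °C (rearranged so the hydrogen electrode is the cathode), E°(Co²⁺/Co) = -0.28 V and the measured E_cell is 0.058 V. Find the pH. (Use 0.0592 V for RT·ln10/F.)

E°_cell = 0.28 V and n = 2.
log Q = n(E° − E)/0.0592 = 2×(0.28 − 0.058)/0.0592 = 7.500.
With Q = [Co²⁺]·P(H₂) / [H⁺]^2, solving for [H⁺] gives log[H⁺] = -5.746, so pH = 5.75.

pH = 5.75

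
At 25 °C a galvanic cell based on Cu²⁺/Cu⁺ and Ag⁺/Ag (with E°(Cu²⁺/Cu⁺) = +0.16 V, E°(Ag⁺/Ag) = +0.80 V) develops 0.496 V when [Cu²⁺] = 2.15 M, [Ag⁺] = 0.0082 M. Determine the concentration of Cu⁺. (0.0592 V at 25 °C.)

From the Nernst equation, log Q = n(E° − E)/0.0592 = 1(0.64 − 0.496)/0.0592 = 2.432, so Q = 271.
With Q = [Cu²⁺]/([Cu⁺]·[Ag⁺]) and the known concentrations, [Cu⁺] in the denominator gives [Cu⁺] = 0.97 M.

0.97 M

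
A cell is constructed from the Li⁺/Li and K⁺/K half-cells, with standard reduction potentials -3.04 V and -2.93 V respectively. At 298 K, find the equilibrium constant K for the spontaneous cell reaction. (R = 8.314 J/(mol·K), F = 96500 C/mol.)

73

E°_cell = -2.93 − (-3.04) = 0.11 V, with n = 1 electron transferred.
At equilibrium E = 0, so the Nernst equation gives ln K = nFE°/RT = (1)(96500)(0.11)/((8.314)(298)) = 4.28.
K = e^4.28 = 73.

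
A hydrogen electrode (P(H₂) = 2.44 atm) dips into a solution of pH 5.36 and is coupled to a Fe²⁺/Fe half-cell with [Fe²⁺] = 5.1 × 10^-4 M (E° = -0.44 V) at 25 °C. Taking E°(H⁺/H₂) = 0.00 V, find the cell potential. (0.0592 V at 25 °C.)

0.21 V

The hydrogen couple is the cathode, so E°_cell = 0.44 V; n = 2.
[H⁺] = 10^(−5.36) = 4.4 × 10^-6 M, and Q = [Fe²⁺]·P(H₂) / [H⁺]^2 = 6.53 × 10^7.
E = E° − (0.0592/2) log Q = 0.44 − (0.0592/2)(7.815) = 0.209 V.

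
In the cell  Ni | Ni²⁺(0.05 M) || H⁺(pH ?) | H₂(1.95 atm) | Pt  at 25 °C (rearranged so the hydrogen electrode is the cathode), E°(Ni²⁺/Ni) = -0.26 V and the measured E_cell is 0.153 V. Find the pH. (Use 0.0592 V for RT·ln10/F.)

E°_cell = 0.26 V and n = 2.
log Q = n(E° − E)/0.0592 = 2×(0.26 − 0.153)/0.0592 = 3.615.
With Q = [Ni²⁺]·P(H₂) / [H⁺]^2, solving for [H⁺] gives log[H⁺] = -2.313, so pH = 2.31.

pH = 2.31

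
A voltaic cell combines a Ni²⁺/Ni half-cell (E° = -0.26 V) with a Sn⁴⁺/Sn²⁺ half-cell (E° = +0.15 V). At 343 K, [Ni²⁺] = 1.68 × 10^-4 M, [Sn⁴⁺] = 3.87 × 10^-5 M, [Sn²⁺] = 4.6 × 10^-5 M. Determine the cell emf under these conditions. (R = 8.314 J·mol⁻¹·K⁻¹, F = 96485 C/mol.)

The Sn⁴⁺/Sn²⁺ couple has the higher reduction potential and acts as the cathode, so E°_cell = +0.15 − (-0.26) = 0.41 V.
Balancing electrons gives n = 2; the reaction quotient is Q = [Ni²⁺]·[Sn²⁺]/[Sn⁴⁺] = 2 × 10^-4.
E = E° − (RT/nF) ln Q = 0.41 − (8.314×343)/(2×96485) × (-8.519) = 0.410 + 0.126 = 0.536 V.

0.536 V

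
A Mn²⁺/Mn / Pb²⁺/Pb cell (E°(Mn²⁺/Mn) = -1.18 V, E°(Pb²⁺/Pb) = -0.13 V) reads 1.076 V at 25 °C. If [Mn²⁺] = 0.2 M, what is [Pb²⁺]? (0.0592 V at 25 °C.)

1.5 M

From the Nernst equation, log Q = n(E° − E)/0.0592 = 2(1.05 − 1.076)/0.0592 = -0.878, so Q = 0.132.
With Q = [Mn²⁺]/[Pb²⁺] and the known concentrations, [Pb²⁺] in the denominator gives [Pb²⁺] = 1.5 M.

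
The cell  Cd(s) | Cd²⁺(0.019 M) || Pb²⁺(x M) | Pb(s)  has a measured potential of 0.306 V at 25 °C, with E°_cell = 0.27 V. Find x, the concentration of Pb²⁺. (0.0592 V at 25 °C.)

0.31 M

From the Nernst equation, log Q = n(E° − E)/0.0592 = 2(0.27 − 0.306)/0.0592 = -1.216, so Q = 0.0608.
With Q = [Cd²⁺]/[Pb²⁺] and the known concentrations, [Pb²⁺] in the denominator gives [Pb²⁺] = 0.31 M.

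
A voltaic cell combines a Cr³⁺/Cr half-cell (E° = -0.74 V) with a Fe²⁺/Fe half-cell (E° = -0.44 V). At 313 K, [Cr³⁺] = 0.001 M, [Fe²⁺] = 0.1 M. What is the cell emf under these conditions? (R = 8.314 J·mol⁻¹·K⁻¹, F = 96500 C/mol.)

0.331 V

The Fe²⁺/Fe couple has the higher reduction potential and acts as the cathode, so E°_cell = -0.44 − (-0.74) = 0.30 V.
Balancing electrons gives n = 6; the reaction quotient is Q = [Cr³⁺]^2/[Fe²⁺]^3 = 0.00100.
E = E° − (RT/nF) ln Q = 0.30 − (8.314×313)/(6×96500) × (-6.908) = 0.300 + 0.031 = 0.331 V.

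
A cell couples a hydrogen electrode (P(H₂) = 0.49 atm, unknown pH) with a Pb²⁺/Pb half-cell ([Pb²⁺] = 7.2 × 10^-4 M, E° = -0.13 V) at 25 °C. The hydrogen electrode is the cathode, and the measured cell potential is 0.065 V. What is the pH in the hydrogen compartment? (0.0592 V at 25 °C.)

E°_cell = 0.13 V and n = 2.
log Q = n(E° − E)/0.0592 = 2×(0.13 − 0.065)/0.0592 = 2.196.
With Q = [Pb²⁺]·P(H₂) / [H⁺]^2, solving for [H⁺] gives log[H⁺] = -2.824, so pH = 2.82.

pH = 2.82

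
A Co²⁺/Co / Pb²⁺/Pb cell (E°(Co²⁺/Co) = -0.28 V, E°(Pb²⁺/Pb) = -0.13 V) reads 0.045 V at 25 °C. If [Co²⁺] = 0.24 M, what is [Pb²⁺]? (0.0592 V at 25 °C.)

6.8 × 10^-5 M

From the Nernst equation, log Q = n(E° − E)/0.0592 = 2(0.15 − 0.045)/0.0592 = 3.547, so Q = 3530.
With Q = [Co²⁺]/[Pb²⁺] and the known concentrations, [Pb²⁺] in the denominator gives [Pb²⁺] = 6.8 × 10^-5 M.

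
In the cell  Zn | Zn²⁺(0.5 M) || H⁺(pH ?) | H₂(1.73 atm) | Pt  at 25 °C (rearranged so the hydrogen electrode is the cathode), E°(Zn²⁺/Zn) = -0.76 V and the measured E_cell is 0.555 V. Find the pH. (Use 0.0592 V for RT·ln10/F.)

E°_cell = 0.76 V and n = 2.
log Q = n(E° − E)/0.0592 = 2×(0.76 − 0.555)/0.0592 = 6.926.
With Q = [Zn²⁺]·P(H₂) / [H⁺]^2, solving for [H⁺] gives log[H⁺] = -3.494, so pH = 3.49.

pH = 3.49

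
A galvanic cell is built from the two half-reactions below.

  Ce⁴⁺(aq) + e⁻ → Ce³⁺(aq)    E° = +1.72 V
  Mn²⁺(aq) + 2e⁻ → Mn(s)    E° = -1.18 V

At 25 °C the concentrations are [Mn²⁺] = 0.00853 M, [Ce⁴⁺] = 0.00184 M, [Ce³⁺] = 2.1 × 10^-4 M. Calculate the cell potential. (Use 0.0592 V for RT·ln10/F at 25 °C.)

3.02 V

The Ce⁴⁺/Ce³⁺ couple has the higher reduction potential and acts as the cathode, so E°_cell = +1.72 − (-1.18) = 2.90 V.
Balancing electrons gives n = 2; the reaction quotient is Q = [Mn²⁺]·[Ce³⁺]^2/[Ce⁴⁺]^2 = 1.11 × 10^-4.
At 25 °C, E = E° − (0.0592/n) log Q = 2.90 − (0.0592/2)(-3.954) = 2.900 + 0.117 = 3.017 V.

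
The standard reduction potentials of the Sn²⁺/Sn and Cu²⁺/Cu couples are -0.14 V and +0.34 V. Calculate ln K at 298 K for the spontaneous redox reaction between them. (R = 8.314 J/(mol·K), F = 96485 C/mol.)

ln K = 37.4

E°_cell = +0.34 − (-0.14) = 0.48 V, with n = 2 electrons transferred.
At equilibrium E = 0, so the Nernst equation gives ln K = nFE°/RT = (2)(96485)(0.48)/((8.314)(298)) = 37.39.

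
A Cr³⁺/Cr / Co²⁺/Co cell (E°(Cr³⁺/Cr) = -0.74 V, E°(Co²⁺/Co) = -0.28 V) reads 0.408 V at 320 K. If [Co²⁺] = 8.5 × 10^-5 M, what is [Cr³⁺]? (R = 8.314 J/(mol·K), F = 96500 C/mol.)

From the Nernst equation, ln Q = nF(E° − E)/RT = 6×96500×(0.46 − 0.408)/(8.314×320) = 11.317, so Q = 8.22 × 10^4.
With Q = [Cr³⁺]^2/[Co²⁺]^3 and the known concentrations, [Cr³⁺]^2 in the numerator gives [Cr³⁺] = 2.2 × 10^-4 M.

2.2 × 10^-4 M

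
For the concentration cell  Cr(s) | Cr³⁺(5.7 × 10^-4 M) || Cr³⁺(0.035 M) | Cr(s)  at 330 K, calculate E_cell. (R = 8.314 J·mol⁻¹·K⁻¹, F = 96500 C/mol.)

Both half-cells are Cr³⁺/Cr, so E°_cell = 0. The concentrated side is the cathode; the cell reaction moves Cr³⁺ from high to low concentration with n = 3.
Q = [Cr³⁺]_dilute/[Cr³⁺]_conc = 5.7 × 10^-4/0.035 = 0.0163.
E = 0 − (RT/nF) ln Q = −((8.314×330)/(3×96500))(-4.117) = 0.0390 V.

0.039 V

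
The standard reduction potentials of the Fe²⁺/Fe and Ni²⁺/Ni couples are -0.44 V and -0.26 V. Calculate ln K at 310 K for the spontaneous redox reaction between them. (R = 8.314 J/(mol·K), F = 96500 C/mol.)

ln K = 13.5

E°_cell = -0.26 − (-0.44) = 0.18 V, with n = 2 electrons transferred.
At equilibrium E = 0, so the Nernst equation gives ln K = nFE°/RT = (2)(96500)(0.18)/((8.314)(310)) = 13.48.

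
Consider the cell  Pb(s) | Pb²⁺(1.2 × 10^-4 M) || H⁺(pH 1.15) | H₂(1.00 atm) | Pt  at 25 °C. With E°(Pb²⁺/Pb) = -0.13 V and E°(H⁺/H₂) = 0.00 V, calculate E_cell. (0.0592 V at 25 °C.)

0.18 V

The hydrogen couple is the cathode, so E°_cell = 0.13 V; n = 2.
[H⁺] = 10^(−1.15) = 0.071 M, and Q = [Pb²⁺]·P(H₂) / [H⁺]^2 = 0.0239.
E = E° − (0.0592/2) log Q = 0.13 − (0.0592/2)(-1.621) = 0.178 V.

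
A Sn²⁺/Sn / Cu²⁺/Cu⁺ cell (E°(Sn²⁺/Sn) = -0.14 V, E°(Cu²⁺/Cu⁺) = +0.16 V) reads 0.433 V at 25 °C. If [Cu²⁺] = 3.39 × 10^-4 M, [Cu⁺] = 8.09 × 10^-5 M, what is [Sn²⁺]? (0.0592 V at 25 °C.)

5.6 × 10^-4 M

From the Nernst equation, log Q = n(E° − E)/0.0592 = 2(0.30 − 0.433)/0.0592 = -4.493, so Q = 3.21 × 10^-5.
With Q = [Sn²⁺]·[Cu⁺]^2/[Cu²⁺]^2 and the known concentrations, [Sn²⁺] in the numerator gives [Sn²⁺] = 5.6 × 10^-4 M.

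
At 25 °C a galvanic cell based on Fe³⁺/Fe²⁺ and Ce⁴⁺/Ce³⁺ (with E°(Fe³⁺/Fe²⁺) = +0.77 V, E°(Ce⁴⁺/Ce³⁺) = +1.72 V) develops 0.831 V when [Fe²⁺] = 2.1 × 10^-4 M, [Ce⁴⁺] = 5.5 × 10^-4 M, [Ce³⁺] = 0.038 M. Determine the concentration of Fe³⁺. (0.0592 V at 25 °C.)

From the Nernst equation, log Q = n(E° − E)/0.0592 = 1(0.95 − 0.831)/0.0592 = 2.010, so Q = 102.
With Q = [Fe³⁺]·[Ce³⁺]/([Fe²⁺]·[Ce⁴⁺]) and the known concentrations, [Fe³⁺] in the numerator gives [Fe³⁺] = 3.1 × 10^-4 M.

3.1 × 10^-4 M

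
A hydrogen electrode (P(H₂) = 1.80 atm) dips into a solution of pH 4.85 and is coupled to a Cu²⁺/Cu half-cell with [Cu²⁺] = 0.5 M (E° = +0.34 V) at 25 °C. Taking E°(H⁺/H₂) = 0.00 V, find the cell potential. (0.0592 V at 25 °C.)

The Cu²⁺/Cu couple is the cathode, so E°_cell = 0.34 V; n = 2.
[H⁺] = 10^(−4.85) = 1.4 × 10^-5 M, and Q = [H⁺]^2 / ([Cu²⁺]·P(H₂)) = 2.22 × 10^-10.
E = E° − (0.0592/2) log Q = 0.34 − (0.0592/2)(-9.654) = 0.626 V.

0.63 V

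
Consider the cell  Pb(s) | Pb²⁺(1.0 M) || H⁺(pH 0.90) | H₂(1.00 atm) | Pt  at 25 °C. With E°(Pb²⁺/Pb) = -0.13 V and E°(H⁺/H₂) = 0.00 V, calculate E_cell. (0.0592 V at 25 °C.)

0.077 V

The hydrogen couple is the cathode, so E°_cell = 0.13 V; n = 2.
[H⁺] = 10^(−0.90) = 0.13 M, and Q = [Pb²⁺]·P(H₂) / [H⁺]^2 = 63.1.
E = E° − (0.0592/2) log Q = 0.13 − (0.0592/2)(1.800) = 0.077 V.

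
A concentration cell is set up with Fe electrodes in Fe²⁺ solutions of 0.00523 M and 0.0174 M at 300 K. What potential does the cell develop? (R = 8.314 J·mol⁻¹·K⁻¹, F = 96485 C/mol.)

Both half-cells are Fe²⁺/Fe, so E°_cell = 0. The concentrated side is the cathode; the cell reaction moves Fe²⁺ from high to low concentration with n = 2.
Q = [Fe²⁺]_dilute/[Fe²⁺]_conc = 0.00523/0.0174 = 0.301.
E = 0 − (RT/nF) ln Q = −((8.314×300)/(2×96485))(-1.202) = 0.0155 V.

0.016 V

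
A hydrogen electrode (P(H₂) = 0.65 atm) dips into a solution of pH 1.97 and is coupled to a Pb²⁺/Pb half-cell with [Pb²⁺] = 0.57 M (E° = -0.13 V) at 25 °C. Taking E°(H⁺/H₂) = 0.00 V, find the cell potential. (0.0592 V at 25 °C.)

The hydrogen couple is the cathode, so E°_cell = 0.13 V; n = 2.
[H⁺] = 10^(−1.97) = 0.011 M, and Q = [Pb²⁺]·P(H₂) / [H⁺]^2 = 3230.
E = E° − (0.0592/2) log Q = 0.13 − (0.0592/2)(3.509) = 0.026 V.

0.026 V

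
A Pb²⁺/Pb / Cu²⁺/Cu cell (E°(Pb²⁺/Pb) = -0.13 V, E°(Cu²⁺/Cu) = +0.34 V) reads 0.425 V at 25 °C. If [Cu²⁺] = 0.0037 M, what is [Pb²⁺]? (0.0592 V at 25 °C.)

From the Nernst equation, log Q = n(E° − E)/0.0592 = 2(0.47 − 0.425)/0.0592 = 1.520, so Q = 33.1.
With Q = [Pb²⁺]/[Cu²⁺] and the known concentrations, [Pb²⁺] in the numerator gives [Pb²⁺] = 0.12 M.

0.12 M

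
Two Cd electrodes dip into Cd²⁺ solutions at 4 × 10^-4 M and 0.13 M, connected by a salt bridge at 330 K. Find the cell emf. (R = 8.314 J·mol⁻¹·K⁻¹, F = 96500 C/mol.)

Both half-cells are Cd²⁺/Cd, so E°_cell = 0. The concentrated side is the cathode; the cell reaction moves Cd²⁺ from high to low concentration with n = 2.
Q = [Cd²⁺]_dilute/[Cd²⁺]_conc = 4 × 10^-4/0.13 = 0.00308.
E = 0 − (RT/nF) ln Q = −((8.314×330)/(2×96500))(-5.784) = 0.0822 V.

0.082 V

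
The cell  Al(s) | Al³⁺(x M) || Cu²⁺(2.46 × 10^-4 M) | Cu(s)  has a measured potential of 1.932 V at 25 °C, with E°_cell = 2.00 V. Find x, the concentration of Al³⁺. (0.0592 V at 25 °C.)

From the Nernst equation, log Q = n(E° − E)/0.0592 = 6(2.00 − 1.932)/0.0592 = 6.892, so Q = 7.8 × 10^6.
With Q = [Al³⁺]^2/[Cu²⁺]^3 and the known concentrations, [Al³⁺]^2 in the numerator gives [Al³⁺] = 0.011 M.

0.011 M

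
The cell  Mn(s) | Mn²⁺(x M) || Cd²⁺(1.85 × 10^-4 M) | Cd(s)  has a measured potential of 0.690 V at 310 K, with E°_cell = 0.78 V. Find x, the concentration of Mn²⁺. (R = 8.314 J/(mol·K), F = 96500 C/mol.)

0.16 M

From the Nernst equation, ln Q = nF(E° − E)/RT = 2×96500×(0.78 − 0.690)/(8.314×310) = 6.740, so Q = 845.
With Q = [Mn²⁺]/[Cd²⁺] and the known concentrations, [Mn²⁺] in the numerator gives [Mn²⁺] = 0.16 M.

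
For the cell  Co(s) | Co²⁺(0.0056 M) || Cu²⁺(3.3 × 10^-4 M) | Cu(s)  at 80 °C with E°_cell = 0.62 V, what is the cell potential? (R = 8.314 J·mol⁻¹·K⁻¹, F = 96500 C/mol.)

0.577 V

Balancing electrons gives n = 2; the reaction quotient is Q = [Co²⁺]/[Cu²⁺] = 17.0.
E = E° − (RT/nF) ln Q = 0.62 − (8.314×353)/(2×96500) × (2.831) = 0.620 − 0.043 = 0.577 V.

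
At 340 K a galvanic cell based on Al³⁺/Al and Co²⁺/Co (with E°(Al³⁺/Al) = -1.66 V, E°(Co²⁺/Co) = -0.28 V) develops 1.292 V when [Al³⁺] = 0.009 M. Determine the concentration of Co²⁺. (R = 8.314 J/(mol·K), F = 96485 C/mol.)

1.1 × 10^-4 M

From the Nernst equation, ln Q = nF(E° − E)/RT = 6×96485×(1.38 − 1.292)/(8.314×340) = 18.022, so Q = 6.71 × 10^7.
With Q = [Al³⁺]^2/[Co²⁺]^3 and the known concentrations, [Co²⁺]^3 in the denominator gives [Co²⁺] = 1.1 × 10^-4 M.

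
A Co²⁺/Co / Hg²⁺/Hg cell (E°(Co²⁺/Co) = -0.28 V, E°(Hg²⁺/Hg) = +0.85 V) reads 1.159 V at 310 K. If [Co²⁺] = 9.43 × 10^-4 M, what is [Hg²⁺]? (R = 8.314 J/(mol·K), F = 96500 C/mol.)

From the Nernst equation, ln Q = nF(E° − E)/RT = 2×96500×(1.13 − 1.159)/(8.314×310) = -2.172, so Q = 0.114.
With Q = [Co²⁺]/[Hg²⁺] and the known concentrations, [Hg²⁺] in the denominator gives [Hg²⁺] = 0.0083 M.

0.0083 M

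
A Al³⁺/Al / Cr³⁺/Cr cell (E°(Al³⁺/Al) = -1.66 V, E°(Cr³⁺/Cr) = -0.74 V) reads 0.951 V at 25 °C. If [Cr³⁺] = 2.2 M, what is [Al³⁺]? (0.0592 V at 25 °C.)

0.059 M

From the Nernst equation, log Q = n(E° − E)/0.0592 = 3(0.92 − 0.951)/0.0592 = -1.571, so Q = 0.0269.
With Q = [Al³⁺]/[Cr³⁺] and the known concentrations, [Al³⁺] in the numerator gives [Al³⁺] = 0.059 M.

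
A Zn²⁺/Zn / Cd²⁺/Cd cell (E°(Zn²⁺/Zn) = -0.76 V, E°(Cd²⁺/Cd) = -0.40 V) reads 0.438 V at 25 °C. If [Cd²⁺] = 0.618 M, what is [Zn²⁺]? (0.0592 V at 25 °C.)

0.0014 M

From the Nernst equation, log Q = n(E° − E)/0.0592 = 2(0.36 − 0.438)/0.0592 = -2.635, so Q = 0.00232.
With Q = [Zn²⁺]/[Cd²⁺] and the known concentrations, [Zn²⁺] in the numerator gives [Zn²⁺] = 0.0014 M.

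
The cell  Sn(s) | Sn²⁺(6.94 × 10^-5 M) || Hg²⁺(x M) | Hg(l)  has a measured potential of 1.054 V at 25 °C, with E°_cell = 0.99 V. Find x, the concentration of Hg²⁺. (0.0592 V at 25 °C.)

From the Nernst equation, log Q = n(E° − E)/0.0592 = 2(0.99 − 1.054)/0.0592 = -2.162, so Q = 0.00688.
With Q = [Sn²⁺]/[Hg²⁺] and the known concentrations, [Hg²⁺] in the denominator gives [Hg²⁺] = 0.01 M.

0.01 M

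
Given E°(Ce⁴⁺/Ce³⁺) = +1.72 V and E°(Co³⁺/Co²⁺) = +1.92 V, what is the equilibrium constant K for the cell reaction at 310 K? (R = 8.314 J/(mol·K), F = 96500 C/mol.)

E°_cell = +1.92 − (+1.72) = 0.20 V, with n = 1 electron transferred.
At equilibrium E = 0, so the Nernst equation gives ln K = nFE°/RT = (1)(96500)(0.20)/((8.314)(310)) = 7.49.
K = e^7.49 = 1800.

1800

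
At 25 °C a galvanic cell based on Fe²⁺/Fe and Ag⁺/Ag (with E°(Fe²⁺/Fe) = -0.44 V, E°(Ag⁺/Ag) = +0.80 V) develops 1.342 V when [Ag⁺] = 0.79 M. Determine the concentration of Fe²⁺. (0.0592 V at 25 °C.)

From the Nernst equation, log Q = n(E° − E)/0.0592 = 2(1.24 − 1.342)/0.0592 = -3.446, so Q = 3.58 × 10^-4.
With Q = [Fe²⁺]/[Ag⁺]^2 and the known concentrations, [Fe²⁺] in the numerator gives [Fe²⁺] = 2.2 × 10^-4 M.

2.2 × 10^-4 M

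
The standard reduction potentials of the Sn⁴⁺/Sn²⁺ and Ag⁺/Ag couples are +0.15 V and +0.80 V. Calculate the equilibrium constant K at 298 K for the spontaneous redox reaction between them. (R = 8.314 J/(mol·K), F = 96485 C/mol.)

E°_cell = +0.80 − (+0.15) = 0.65 V, with n = 2 electrons transferred.
At equilibrium E = 0, so the Nernst equation gives ln K = nFE°/RT = (2)(96485)(0.65)/((8.314)(298)) = 50.63.
K = e^50.63 = 9.7 × 10^21.

9.7 × 10^21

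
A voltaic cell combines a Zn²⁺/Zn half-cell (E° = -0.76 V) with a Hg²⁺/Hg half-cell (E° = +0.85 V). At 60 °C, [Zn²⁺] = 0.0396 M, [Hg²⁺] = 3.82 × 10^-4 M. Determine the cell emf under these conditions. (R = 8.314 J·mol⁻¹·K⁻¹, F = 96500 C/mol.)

The Hg²⁺/Hg couple has the higher reduction potential and acts as the cathode, so E°_cell = +0.85 − (-0.76) = 1.61 V.
Balancing electrons gives n = 2; the reaction quotient is Q = [Zn²⁺]/[Hg²⁺] = 104.
E = E° − (RT/nF) ln Q = 1.61 − (8.314×333)/(2×96500) × (4.641) = 1.610 − 0.067 = 1.543 V.

1.54 V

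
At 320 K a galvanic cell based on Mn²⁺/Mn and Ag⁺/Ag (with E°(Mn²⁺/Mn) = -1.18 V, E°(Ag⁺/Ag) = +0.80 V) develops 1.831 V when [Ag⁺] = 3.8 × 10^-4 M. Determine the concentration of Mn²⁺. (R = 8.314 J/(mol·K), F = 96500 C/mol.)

From the Nernst equation, ln Q = nF(E° − E)/RT = 2×96500×(1.98 − 1.831)/(8.314×320) = 10.809, so Q = 4.95 × 10^4.
With Q = [Mn²⁺]/[Ag⁺]^2 and the known concentrations, [Mn²⁺] in the numerator gives [Mn²⁺] = 0.0071 M.

0.0071 M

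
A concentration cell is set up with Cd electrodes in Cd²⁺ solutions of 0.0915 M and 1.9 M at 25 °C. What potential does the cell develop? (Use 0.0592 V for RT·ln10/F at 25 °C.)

0.039 V

Both half-cells are Cd²⁺/Cd, so E°_cell = 0. The concentrated side is the cathode; the cell reaction moves Cd²⁺ from high to low concentration with n = 2.
Q = [Cd²⁺]_dilute/[Cd²⁺]_conc = 0.0915/1.9 = 0.0482.
E = 0 − (0.0592/2) log Q = −(0.0592/2)(-1.317) = 0.0390 V.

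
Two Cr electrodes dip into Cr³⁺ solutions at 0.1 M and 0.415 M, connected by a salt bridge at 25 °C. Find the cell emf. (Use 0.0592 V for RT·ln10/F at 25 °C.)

0.012 V

Both half-cells are Cr³⁺/Cr, so E°_cell = 0. The concentrated side is the cathode; the cell reaction moves Cr³⁺ from high to low concentration with n = 3.
Q = [Cr³⁺]_dilute/[Cr³⁺]_conc = 0.1/0.415 = 0.241.
E = 0 − (0.0592/3) log Q = −(0.0592/3)(-0.618) = 0.0122 V.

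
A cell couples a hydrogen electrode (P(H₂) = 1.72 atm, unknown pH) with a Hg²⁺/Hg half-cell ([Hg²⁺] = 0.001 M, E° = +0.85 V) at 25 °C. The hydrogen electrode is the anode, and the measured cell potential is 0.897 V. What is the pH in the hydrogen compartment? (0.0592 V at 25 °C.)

E°_cell = 0.85 V and n = 2.
log Q = n(E° − E)/0.0592 = 2×(0.85 − 0.897)/0.0592 = -1.588.
With Q = [H⁺]^2 / ([Hg²⁺]·P(H₂)), solving for [H⁺] gives log[H⁺] = -2.176, so pH = 2.18.

pH = 2.18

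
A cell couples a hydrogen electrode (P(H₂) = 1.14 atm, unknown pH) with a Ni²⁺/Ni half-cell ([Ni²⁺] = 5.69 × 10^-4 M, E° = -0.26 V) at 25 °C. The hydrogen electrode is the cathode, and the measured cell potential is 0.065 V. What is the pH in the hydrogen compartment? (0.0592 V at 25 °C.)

E°_cell = 0.26 V and n = 2.
log Q = n(E° − E)/0.0592 = 2×(0.26 − 0.065)/0.0592 = 6.588.
With Q = [Ni²⁺]·P(H₂) / [H⁺]^2, solving for [H⁺] gives log[H⁺] = -4.888, so pH = 4.89.

pH = 4.89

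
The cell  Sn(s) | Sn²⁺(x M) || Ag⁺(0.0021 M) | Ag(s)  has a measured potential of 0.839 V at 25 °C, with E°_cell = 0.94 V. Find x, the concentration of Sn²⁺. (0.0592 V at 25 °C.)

0.011 M

From the Nernst equation, log Q = n(E° − E)/0.0592 = 2(0.94 − 0.839)/0.0592 = 3.412, so Q = 2580.
With Q = [Sn²⁺]/[Ag⁺]^2 and the known concentrations, [Sn²⁺] in the numerator gives [Sn²⁺] = 0.011 M.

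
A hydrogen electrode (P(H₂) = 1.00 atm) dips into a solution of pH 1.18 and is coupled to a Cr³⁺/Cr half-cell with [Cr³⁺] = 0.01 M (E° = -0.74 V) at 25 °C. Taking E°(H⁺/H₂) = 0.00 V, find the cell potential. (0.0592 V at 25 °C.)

The hydrogen couple is the cathode, so E°_cell = 0.74 V; n = 6.
[H⁺] = 10^(−1.18) = 0.066 M, and Q = [Cr³⁺]^2·P(H₂)^3 / [H⁺]^6 = 1200.
E = E° − (0.0592/6) log Q = 0.74 − (0.0592/6)(3.080) = 0.710 V.

0.71 V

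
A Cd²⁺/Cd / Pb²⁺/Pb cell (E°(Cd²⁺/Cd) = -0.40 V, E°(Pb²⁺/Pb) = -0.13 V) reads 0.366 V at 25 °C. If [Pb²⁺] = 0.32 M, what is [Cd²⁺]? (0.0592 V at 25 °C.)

From the Nernst equation, log Q = n(E° − E)/0.0592 = 2(0.27 − 0.366)/0.0592 = -3.243, so Q = 5.71 × 10^-4.
With Q = [Cd²⁺]/[Pb²⁺] and the known concentrations, [Cd²⁺] in the numerator gives [Cd²⁺] = 1.8 × 10^-4 M.

1.8 × 10^-4 M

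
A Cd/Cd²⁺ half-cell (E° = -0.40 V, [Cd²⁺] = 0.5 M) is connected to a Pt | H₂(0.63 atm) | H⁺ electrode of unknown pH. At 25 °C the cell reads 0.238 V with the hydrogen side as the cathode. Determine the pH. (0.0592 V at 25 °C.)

E°_cell = 0.40 V and n = 2.
log Q = n(E° − E)/0.0592 = 2×(0.40 − 0.238)/0.0592 = 5.473.
With Q = [Cd²⁺]·P(H₂) / [H⁺]^2, solving for [H⁺] gives log[H⁺] = -2.987, so pH = 2.99.

pH = 2.99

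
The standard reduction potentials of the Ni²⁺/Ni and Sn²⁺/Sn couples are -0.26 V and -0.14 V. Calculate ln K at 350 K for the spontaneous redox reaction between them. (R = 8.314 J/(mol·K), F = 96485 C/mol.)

E°_cell = -0.14 − (-0.26) = 0.12 V, with n = 2 electrons transferred.
At equilibrium E = 0, so the Nernst equation gives ln K = nFE°/RT = (2)(96485)(0.12)/((8.314)(350)) = 7.96.

ln K = 8.0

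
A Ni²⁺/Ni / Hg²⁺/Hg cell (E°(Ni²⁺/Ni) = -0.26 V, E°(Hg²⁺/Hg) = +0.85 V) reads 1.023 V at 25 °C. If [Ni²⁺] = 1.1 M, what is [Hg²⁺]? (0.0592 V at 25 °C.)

0.0013 M

From the Nernst equation, log Q = n(E° − E)/0.0592 = 2(1.11 − 1.023)/0.0592 = 2.939, so Q = 869.
With Q = [Ni²⁺]/[Hg²⁺] and the known concentrations, [Hg²⁺] in the denominator gives [Hg²⁺] = 0.0013 M.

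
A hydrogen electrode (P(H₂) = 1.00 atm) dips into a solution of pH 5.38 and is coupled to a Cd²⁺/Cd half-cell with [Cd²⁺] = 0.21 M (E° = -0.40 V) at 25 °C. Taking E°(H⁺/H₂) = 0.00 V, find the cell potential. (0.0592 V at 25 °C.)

The hydrogen couple is the cathode, so E°_cell = 0.40 V; n = 2.
[H⁺] = 10^(−5.38) = 4.2 × 10^-6 M, and Q = [Cd²⁺]·P(H₂) / [H⁺]^2 = 1.21 × 10^10.
E = E° − (0.0592/2) log Q = 0.40 − (0.0592/2)(10.082) = 0.102 V.

0.10 V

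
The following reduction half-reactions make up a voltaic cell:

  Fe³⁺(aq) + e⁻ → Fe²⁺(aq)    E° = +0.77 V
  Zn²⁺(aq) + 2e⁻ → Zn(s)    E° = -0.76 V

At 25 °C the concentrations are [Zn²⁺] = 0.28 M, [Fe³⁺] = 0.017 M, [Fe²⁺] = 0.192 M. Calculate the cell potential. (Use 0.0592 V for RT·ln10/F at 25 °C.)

1.48 V

The Fe³⁺/Fe²⁺ couple has the higher reduction potential and acts as the cathode, so E°_cell = +0.77 − (-0.76) = 1.53 V.
Balancing electrons gives n = 2; the reaction quotient is Q = [Zn²⁺]·[Fe²⁺]^2/[Fe³⁺]^2 = 35.7.
At 25 °C, E = E° − (0.0592/n) log Q = 1.53 − (0.0592/2)(1.553) = 1.530 − 0.046 = 1.484 V.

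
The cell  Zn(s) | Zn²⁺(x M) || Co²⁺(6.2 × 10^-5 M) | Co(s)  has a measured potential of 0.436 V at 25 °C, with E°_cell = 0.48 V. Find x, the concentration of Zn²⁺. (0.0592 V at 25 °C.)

From the Nernst equation, log Q = n(E° − E)/0.0592 = 2(0.48 − 0.436)/0.0592 = 1.486, so Q = 30.7.
With Q = [Zn²⁺]/[Co²⁺] and the known concentrations, [Zn²⁺] in the numerator gives [Zn²⁺] = 0.0019 M.

0.0019 M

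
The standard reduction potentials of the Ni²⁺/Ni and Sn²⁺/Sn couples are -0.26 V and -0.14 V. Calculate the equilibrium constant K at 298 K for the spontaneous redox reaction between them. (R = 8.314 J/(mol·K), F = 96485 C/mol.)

E°_cell = -0.14 − (-0.26) = 0.12 V, with n = 2 electrons transferred.
At equilibrium E = 0, so the Nernst equation gives ln K = nFE°/RT = (2)(96485)(0.12)/((8.314)(298)) = 9.35.
K = e^9.35 = 1.1 × 10^4.

1.1 × 10^4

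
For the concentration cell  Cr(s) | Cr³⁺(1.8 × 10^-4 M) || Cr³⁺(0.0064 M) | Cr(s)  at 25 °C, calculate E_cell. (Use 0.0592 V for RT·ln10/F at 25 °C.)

0.031 V

Both half-cells are Cr³⁺/Cr, so E°_cell = 0. The concentrated side is the cathode; the cell reaction moves Cr³⁺ from high to low concentration with n = 3.
Q = [Cr³⁺]_dilute/[Cr³⁺]_conc = 1.8 × 10^-4/0.0064 = 0.0281.
E = 0 − (0.0592/3) log Q = −(0.0592/3)(-1.551) = 0.0306 V.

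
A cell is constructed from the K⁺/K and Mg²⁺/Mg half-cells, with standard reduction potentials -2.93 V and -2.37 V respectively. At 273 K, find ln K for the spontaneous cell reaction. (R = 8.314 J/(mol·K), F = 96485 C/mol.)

E°_cell = -2.37 − (-2.93) = 0.56 V, with n = 2 electrons transferred.
At equilibrium E = 0, so the Nernst equation gives ln K = nFE°/RT = (2)(96485)(0.56)/((8.314)(273)) = 47.61.

ln K = 47.6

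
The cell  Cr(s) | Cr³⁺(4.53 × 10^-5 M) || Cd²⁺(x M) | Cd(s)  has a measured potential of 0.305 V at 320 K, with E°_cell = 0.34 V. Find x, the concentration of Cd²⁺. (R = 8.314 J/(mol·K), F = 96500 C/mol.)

From the Nernst equation, ln Q = nF(E° − E)/RT = 6×96500×(0.34 − 0.305)/(8.314×320) = 7.617, so Q = 2030.
With Q = [Cr³⁺]^2/[Cd²⁺]^3 and the known concentrations, [Cd²⁺]^3 in the denominator gives [Cd²⁺] = 1 × 10^-4 M.

1 × 10^-4 M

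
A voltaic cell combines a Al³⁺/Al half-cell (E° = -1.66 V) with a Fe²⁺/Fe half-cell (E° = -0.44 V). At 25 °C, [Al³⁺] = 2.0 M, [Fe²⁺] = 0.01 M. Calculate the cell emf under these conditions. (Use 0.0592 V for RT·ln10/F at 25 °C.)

1.15 V

The Fe²⁺/Fe couple has the higher reduction potential and acts as the cathode, so E°_cell = -0.44 − (-1.66) = 1.22 V.
Balancing electrons gives n = 6; the reaction quotient is Q = [Al³⁺]^2/[Fe²⁺]^3 = 4 × 10^6.
At 25 °C, E = E° − (0.0592/n) log Q = 1.22 − (0.0592/6)(6.602) = 1.220 − 0.065 = 1.155 V.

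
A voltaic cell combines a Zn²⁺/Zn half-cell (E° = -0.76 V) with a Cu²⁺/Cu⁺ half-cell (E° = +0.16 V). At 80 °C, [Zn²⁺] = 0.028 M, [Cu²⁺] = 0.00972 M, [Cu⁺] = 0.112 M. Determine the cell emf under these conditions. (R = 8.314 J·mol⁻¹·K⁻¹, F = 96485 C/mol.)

The Cu²⁺/Cu⁺ couple has the higher reduction potential and acts as the cathode, so E°_cell = +0.16 − (-0.76) = 0.92 V.
Balancing electrons gives n = 2; the reaction quotient is Q = [Zn²⁺]·[Cu⁺]^2/[Cu²⁺]^2 = 3.72.
E = E° − (RT/nF) ln Q = 0.92 − (8.314×353)/(2×96485) × (1.313) = 0.920 − 0.020 = 0.900 V.

0.900 V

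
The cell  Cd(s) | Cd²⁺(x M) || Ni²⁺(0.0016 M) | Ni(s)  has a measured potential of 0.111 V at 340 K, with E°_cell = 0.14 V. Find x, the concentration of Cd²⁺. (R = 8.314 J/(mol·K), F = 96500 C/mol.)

0.012 M

From the Nernst equation, ln Q = nF(E° − E)/RT = 2×96500×(0.14 − 0.111)/(8.314×340) = 1.980, so Q = 7.24.
With Q = [Cd²⁺]/[Ni²⁺] and the known concentrations, [Cd²⁺] in the numerator gives [Cd²⁺] = 0.012 M.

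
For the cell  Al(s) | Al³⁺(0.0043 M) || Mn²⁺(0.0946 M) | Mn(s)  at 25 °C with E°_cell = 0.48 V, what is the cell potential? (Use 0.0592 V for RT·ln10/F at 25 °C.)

Balancing electrons gives n = 6; the reaction quotient is Q = [Al³⁺]^2/[Mn²⁺]^3 = 0.0218.
At 25 °C, E = E° − (0.0592/n) log Q = 0.48 − (0.0592/6)(-1.661) = 0.480 + 0.016 = 0.496 V.

0.496 V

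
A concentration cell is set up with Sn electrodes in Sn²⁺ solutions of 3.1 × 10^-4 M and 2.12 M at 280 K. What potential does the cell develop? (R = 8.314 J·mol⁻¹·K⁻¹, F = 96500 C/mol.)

Both half-cells are Sn²⁺/Sn, so E°_cell = 0. The concentrated side is the cathode; the cell reaction moves Sn²⁺ from high to low concentration with n = 2.
Q = [Sn²⁺]_dilute/[Sn²⁺]_conc = 3.1 × 10^-4/2.12 = 1.46 × 10^-4.
E = 0 − (RT/nF) ln Q = −((8.314×280)/(2×96500))(-8.830) = 0.1065 V.

0.11 V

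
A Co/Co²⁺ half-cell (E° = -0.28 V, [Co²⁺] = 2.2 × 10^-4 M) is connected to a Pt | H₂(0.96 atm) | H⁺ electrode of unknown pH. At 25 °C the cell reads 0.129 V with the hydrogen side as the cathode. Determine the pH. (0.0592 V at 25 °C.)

E°_cell = 0.28 V and n = 2.
log Q = n(E° − E)/0.0592 = 2×(0.28 − 0.129)/0.0592 = 5.101.
With Q = [Co²⁺]·P(H₂) / [H⁺]^2, solving for [H⁺] gives log[H⁺] = -4.388, so pH = 4.39.

pH = 4.39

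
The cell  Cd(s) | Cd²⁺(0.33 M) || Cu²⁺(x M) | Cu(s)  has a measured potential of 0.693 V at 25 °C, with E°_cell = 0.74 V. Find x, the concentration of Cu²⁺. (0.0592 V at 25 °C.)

From the Nernst equation, log Q = n(E° − E)/0.0592 = 2(0.74 − 0.693)/0.0592 = 1.588, so Q = 38.7.
With Q = [Cd²⁺]/[Cu²⁺] and the known concentrations, [Cu²⁺] in the denominator gives [Cu²⁺] = 0.0085 M.

0.0085 M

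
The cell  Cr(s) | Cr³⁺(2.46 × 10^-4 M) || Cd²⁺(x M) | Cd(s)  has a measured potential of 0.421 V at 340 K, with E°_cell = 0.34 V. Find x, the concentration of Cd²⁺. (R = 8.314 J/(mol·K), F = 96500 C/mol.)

From the Nernst equation, ln Q = nF(E° − E)/RT = 6×96500×(0.34 − 0.421)/(8.314×340) = -16.591, so Q = 6.23 × 10^-8.
With Q = [Cr³⁺]^2/[Cd²⁺]^3 and the known concentrations, [Cd²⁺]^3 in the denominator gives [Cd²⁺] = 0.99 M.

0.99 M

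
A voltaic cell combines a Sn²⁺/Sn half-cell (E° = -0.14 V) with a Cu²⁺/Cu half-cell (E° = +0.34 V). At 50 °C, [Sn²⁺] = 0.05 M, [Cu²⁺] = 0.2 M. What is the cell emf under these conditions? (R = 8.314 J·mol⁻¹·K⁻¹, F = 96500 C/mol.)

0.499 V

The Cu²⁺/Cu couple has the higher reduction potential and acts as the cathode, so E°_cell = +0.34 − (-0.14) = 0.48 V.
Balancing electrons gives n = 2; the reaction quotient is Q = [Sn²⁺]/[Cu²⁺] = 0.250.
E = E° − (RT/nF) ln Q = 0.48 − (8.314×323)/(2×96500) × (-1.386) = 0.480 + 0.019 = 0.499 V.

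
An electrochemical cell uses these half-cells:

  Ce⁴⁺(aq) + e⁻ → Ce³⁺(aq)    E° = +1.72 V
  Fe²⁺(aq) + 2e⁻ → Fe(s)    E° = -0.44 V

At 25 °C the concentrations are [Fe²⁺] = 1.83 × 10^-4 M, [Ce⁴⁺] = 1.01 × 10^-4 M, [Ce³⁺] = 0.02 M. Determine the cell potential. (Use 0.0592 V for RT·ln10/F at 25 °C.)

The Ce⁴⁺/Ce³⁺ couple has the higher reduction potential and acts as the cathode, so E°_cell = +1.72 − (-0.44) = 2.16 V.
Balancing electrons gives n = 2; the reaction quotient is Q = [Fe²⁺]·[Ce³⁺]^2/[Ce⁴⁺]^2 = 7.18.
At 25 °C, E = E° − (0.0592/n) log Q = 2.16 − (0.0592/2)(0.856) = 2.160 − 0.025 = 2.135 V.

2.13 V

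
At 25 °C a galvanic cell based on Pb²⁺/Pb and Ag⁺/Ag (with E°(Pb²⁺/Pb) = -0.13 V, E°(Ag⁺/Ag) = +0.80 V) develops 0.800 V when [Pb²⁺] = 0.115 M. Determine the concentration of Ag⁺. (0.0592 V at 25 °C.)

0.0022 M

From the Nernst equation, log Q = n(E° − E)/0.0592 = 2(0.93 − 0.800)/0.0592 = 4.392, so Q = 2.47 × 10^4.
With Q = [Pb²⁺]/[Ag⁺]^2 and the known concentrations, [Ag⁺]^2 in the denominator gives [Ag⁺] = 0.0022 M.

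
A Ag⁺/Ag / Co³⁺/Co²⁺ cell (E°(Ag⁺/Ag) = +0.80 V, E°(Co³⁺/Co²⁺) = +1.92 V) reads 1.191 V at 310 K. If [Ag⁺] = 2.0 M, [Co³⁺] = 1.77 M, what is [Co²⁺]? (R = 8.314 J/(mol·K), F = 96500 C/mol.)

From the Nernst equation, ln Q = nF(E° − E)/RT = 1×96500×(1.12 − 1.191)/(8.314×310) = -2.658, so Q = 0.0701.
With Q = [Ag⁺]·[Co²⁺]/[Co³⁺] and the known concentrations, [Co²⁺] in the numerator gives [Co²⁺] = 0.062 M.

0.062 M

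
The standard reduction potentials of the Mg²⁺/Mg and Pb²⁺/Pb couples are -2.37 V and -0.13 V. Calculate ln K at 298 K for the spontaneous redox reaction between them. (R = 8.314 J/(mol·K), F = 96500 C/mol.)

ln K = 174.5

E°_cell = -0.13 − (-2.37) = 2.24 V, with n = 2 electrons transferred.
At equilibrium E = 0, so the Nernst equation gives ln K = nFE°/RT = (2)(96500)(2.24)/((8.314)(298)) = 174.49.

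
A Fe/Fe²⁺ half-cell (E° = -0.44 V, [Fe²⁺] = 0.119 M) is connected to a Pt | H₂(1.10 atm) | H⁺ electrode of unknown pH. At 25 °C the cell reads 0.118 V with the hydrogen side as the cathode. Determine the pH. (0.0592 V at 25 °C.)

E°_cell = 0.44 V and n = 2.
log Q = n(E° − E)/0.0592 = 2×(0.44 − 0.118)/0.0592 = 10.878.
With Q = [Fe²⁺]·P(H₂) / [H⁺]^2, solving for [H⁺] gives log[H⁺] = -5.881, so pH = 5.88.

pH = 5.88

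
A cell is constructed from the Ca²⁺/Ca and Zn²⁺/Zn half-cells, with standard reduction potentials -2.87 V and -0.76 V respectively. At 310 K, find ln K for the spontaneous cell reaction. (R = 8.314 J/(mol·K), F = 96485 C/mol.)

E°_cell = -0.76 − (-2.87) = 2.11 V, with n = 2 electrons transferred.
At equilibrium E = 0, so the Nernst equation gives ln K = nFE°/RT = (2)(96485)(2.11)/((8.314)(310)) = 157.98.

ln K = 158.0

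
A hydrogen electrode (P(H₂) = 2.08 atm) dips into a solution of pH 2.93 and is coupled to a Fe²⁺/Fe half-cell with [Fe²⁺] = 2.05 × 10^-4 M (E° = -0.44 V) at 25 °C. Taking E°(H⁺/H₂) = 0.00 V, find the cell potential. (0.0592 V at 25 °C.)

0.37 V

The hydrogen couple is the cathode, so E°_cell = 0.44 V; n = 2.
[H⁺] = 10^(−2.93) = 0.0012 M, and Q = [Fe²⁺]·P(H₂) / [H⁺]^2 = 309.
E = E° − (0.0592/2) log Q = 0.44 − (0.0592/2)(2.490) = 0.366 V.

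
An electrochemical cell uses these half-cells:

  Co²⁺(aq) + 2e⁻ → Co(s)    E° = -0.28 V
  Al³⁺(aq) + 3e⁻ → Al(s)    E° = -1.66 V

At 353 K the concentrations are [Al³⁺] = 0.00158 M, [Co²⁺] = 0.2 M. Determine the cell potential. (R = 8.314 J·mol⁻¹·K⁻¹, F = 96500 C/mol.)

1.42 V

The Co²⁺/Co couple has the higher reduction potential and acts as the cathode, so E°_cell = -0.28 − (-1.66) = 1.38 V.
Balancing electrons gives n = 6; the reaction quotient is Q = [Al³⁺]^2/[Co²⁺]^3 = 3.12 × 10^-4.
E = E° − (RT/nF) ln Q = 1.38 − (8.314×353)/(6×96500) × (-8.072) = 1.380 + 0.041 = 1.421 V.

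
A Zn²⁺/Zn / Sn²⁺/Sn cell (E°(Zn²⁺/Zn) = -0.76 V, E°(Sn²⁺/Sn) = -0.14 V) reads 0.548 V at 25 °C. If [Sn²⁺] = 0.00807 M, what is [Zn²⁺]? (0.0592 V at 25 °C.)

From the Nernst equation, log Q = n(E° − E)/0.0592 = 2(0.62 − 0.548)/0.0592 = 2.432, so Q = 271.
With Q = [Zn²⁺]/[Sn²⁺] and the known concentrations, [Zn²⁺] in the numerator gives [Zn²⁺] = 2.2 M.

2.2 M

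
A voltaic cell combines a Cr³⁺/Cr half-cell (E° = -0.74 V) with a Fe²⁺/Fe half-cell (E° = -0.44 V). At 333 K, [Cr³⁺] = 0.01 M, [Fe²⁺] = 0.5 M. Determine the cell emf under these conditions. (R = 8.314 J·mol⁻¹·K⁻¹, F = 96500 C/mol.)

The Fe²⁺/Fe couple has the higher reduction potential and acts as the cathode, so E°_cell = -0.44 − (-0.74) = 0.30 V.
Balancing electrons gives n = 6; the reaction quotient is Q = [Cr³⁺]^2/[Fe²⁺]^3 = 8 × 10^-4.
E = E° − (RT/nF) ln Q = 0.30 − (8.314×333)/(6×96500) × (-7.131) = 0.300 + 0.034 = 0.334 V.

0.334 V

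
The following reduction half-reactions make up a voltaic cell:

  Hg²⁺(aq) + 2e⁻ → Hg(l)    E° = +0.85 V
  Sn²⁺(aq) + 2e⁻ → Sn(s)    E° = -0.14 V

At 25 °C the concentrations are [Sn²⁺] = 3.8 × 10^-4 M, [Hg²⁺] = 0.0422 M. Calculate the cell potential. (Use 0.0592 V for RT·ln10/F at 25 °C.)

1.05 V

The Hg²⁺/Hg couple has the higher reduction potential and acts as the cathode, so E°_cell = +0.85 − (-0.14) = 0.99 V.
Balancing electrons gives n = 2; the reaction quotient is Q = [Sn²⁺]/[Hg²⁺] = 0.00900.
At 25 °C, E = E° − (0.0592/n) log Q = 0.99 − (0.0592/2)(-2.046) = 0.990 + 0.061 = 1.051 V.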